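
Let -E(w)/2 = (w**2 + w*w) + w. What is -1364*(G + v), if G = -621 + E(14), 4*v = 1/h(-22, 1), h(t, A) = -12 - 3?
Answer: 29319521/15 ≈ 1.9546e+6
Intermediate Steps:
h(t, A) = -15
E(w) = -4*w**2 - 2*w (E(w) = -2*((w**2 + w*w) + w) = -2*((w**2 + w**2) + w) = -2*(2*w**2 + w) = -2*(w + 2*w**2) = -4*w**2 - 2*w)
v = -1/60 (v = (1/4)/(-15) = (1/4)*(-1/15) = -1/60 ≈ -0.016667)
G = -1433 (G = -621 - 2*14*(1 + 2*14) = -621 - 2*14*(1 + 28) = -621 - 2*14*29 = -621 - 812 = -1433)
-1364*(G + v) = -1364*(-1433 - 1/60) = -1364*(-85981/60) = 29319521/15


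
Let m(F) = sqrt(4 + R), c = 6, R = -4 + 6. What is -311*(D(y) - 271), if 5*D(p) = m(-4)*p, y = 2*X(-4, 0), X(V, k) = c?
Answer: 84281 - 3732*sqrt(6)/5 ≈ 82453.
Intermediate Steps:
R = 2
X(V, k) = 6
m(F) = sqrt(6) (m(F) = sqrt(4 + 2) = sqrt(6))
y = 12 (y = 2*6 = 12)
D(p) = p*sqrt(6)/5 (D(p) = (sqrt(6)*p)/5 = (p*sqrt(6))/5 = p*sqrt(6)/5)
-311*(D(y) - 271) = -311*((1/5)*12*sqrt(6) - 271) = -311*(12*sqrt(6)/5 - 271) = -311*(-271 + 12*sqrt(6)/5) = 84281 - 3732*sqrt(6)/5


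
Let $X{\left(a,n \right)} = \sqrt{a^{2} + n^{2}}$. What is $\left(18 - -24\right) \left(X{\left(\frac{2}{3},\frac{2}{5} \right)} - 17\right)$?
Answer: $-714 + \frac{28 \sqrt{34}}{5} \approx -681.35$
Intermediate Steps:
$\left(18 - -24\right) \left(X{\left(\frac{2}{3},\frac{2}{5} \right)} - 17\right) = \left(18 - -24\right) \left(\sqrt{\left(\frac{2}{3}\right)^{2} + \left(\frac{2}{5}\right)^{2}} - 17\right) = \left(18 + 24\right) \left(\sqrt{\left(2 \cdot \frac{1}{3}\right)^{2} + \left(2 \cdot \frac{1}{5}\right)^{2}} - 17\right) = 42 \left(\sqrt{\left(\frac{2}{3}\right)^{2} + \left(\frac{2}{5}\right)^{2}} - 17\right) = 42 \left(\sqrt{\frac{4}{9} + \frac{4}{25}} - 17\right) = 42 \left(\sqrt{\frac{136}{225}} - 17\right) = 42 \left(\frac{2 \sqrt{34}}{15} - 17\right) = 42 \left(-17 + \frac{2 \sqrt{34}}{15}\right) = -714 + \frac{28 \sqrt{34}}{5}$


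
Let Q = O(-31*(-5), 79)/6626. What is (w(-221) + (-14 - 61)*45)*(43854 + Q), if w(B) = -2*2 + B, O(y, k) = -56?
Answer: -523037786400/3313 ≈ -1.5787e+8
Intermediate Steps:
Q = -28/3313 (Q = -56/6626 = -56*1/6626 = -28/3313 ≈ -0.0084516)
w(B) = -4 + B
(w(-221) + (-14 - 61)*45)*(43854 + Q) = ((-4 - 221) + (-14 - 61)*45)*(43854 - 28/3313) = (-225 - 75*45)*(145288274/3313) = (-225 - 3375)*(145288274/3313) = -3600*145288274/3313 = -523037786400/3313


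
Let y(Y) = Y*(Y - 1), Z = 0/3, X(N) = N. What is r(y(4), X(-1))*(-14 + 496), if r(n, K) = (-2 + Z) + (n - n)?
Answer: -964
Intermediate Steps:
Z = 0 (Z = 0*(⅓) = 0)
y(Y) = Y*(-1 + Y)
r(n, K) = -2 (r(n, K) = (-2 + 0) + (n - n) = -2 + 0 = -2)
r(y(4), X(-1))*(-14 + 496) = -2*(-14 + 496) = -2*482 = -964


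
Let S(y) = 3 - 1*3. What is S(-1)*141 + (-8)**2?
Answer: 64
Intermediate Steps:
S(y) = 0 (S(y) = 3 - 3 = 0)
S(-1)*141 + (-8)**2 = 0*141 + (-8)**2 = 0 + 64 = 64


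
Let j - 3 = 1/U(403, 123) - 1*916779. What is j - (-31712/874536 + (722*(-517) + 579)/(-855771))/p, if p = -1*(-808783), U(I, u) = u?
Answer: -947988606592484104293460/1034046064686305307 ≈ -9.1678e+5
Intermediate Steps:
p = 808783
j = -112763447/123 (j = 3 + (1/123 - 1*916779) = 3 + (1/123 - 916779) = 3 - 112763816/123 = -112763447/123 ≈ -9.1678e+5)
j - (-31712/874536 + (722*(-517) + 579)/(-855771))/p = -112763447/123 - (-31712/874536 + (722*(-517) + 579)/(-855771))/808783 = -112763447/123 - (-31712*1/874536 + (-373274 + 579)*(-1/855771))/808783 = -112763447/123 - (-3964/109317 - 372695*(-1/855771))/808783 = -112763447/123 - (-3964/109317 + 372695/855771)/808783 = -112763447/123 - 4149958119/(10394479823*808783) = -112763447/123 - 1*4149958119/8406878574685409 = -112763447/123 - 4149958119/8406878574685409 = -947988606592484104293460/1034046064686305307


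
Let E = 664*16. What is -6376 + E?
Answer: 4248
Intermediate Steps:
E = 10624
-6376 + E = -6376 + 10624 = 4248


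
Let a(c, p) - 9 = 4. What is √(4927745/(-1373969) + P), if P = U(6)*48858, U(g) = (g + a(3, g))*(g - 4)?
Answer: √3504873203937774539/1373969 ≈ 1362.6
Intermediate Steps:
a(c, p) = 13 (a(c, p) = 9 + 4 = 13)
U(g) = (-4 + g)*(13 + g) (U(g) = (g + 13)*(g - 4) = (13 + g)*(-4 + g) = (-4 + g)*(13 + g))
P = 1856604 (P = (-52 + 6² + 9*6)*48858 = (-52 + 36 + 54)*48858 = 38*48858 = 1856604)
√(4927745/(-1373969) + P) = √(4927745/(-1373969) + 1856604) = √(4927745*(-1/1373969) + 1856604) = √(-4927745/1373969 + 1856604) = √(2550911413531/1373969) = √3504873203937774539/1373969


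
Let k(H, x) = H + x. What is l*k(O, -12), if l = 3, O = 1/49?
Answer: -1761/49 ≈ -35.939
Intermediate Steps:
O = 1/49 ≈ 0.020408
l*k(O, -12) = 3*(1/49 - 12) = 3*(-587/49) = -1761/49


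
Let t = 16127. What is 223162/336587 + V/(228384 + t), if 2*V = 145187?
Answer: 157999184333/164598447914 ≈ 0.95991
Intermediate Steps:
V = 145187/2 (V = (½)*145187 = 145187/2 ≈ 72594.)
223162/336587 + V/(228384 + t) = 223162/336587 + 145187/(2*(228384 + 16127)) = 223162*(1/336587) + (145187/2)/244511 = 223162/336587 + (145187/2)*(1/244511) = 223162/336587 + 145187/489022 = 157999184333/164598447914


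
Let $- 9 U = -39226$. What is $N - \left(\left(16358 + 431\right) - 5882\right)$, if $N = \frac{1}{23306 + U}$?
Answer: $- \frac{2715624851}{248980} \approx -10907.0$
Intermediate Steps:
$U = \frac{39226}{9}$ ($U = \left(- \frac{1}{9}\right) \left(-39226\right) = \frac{39226}{9} \approx 4358.4$)
$N = \frac{9}{248980}$ ($N = \frac{1}{23306 + \frac{39226}{9}} = \frac{1}{\frac{248980}{9}} = \frac{9}{248980} \approx 3.6147 \cdot 10^{-5}$)
$N - \left(\left(16358 + 431\right) - 5882\right) = \frac{9}{248980} - \left(\left(16358 + 431\right) - 5882\right) = \frac{9}{248980} - \left(16789 - 5882\right) = \frac{9}{248980} - 10907 = - \frac{2715624851}{248980}$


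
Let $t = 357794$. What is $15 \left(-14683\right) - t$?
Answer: $-578039$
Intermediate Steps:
$15 \left(-14683\right) - t = 15 \left(-14683\right) - 357794 = -220245 - 357794 = -578039$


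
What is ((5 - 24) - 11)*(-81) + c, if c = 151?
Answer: 2581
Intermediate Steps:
((5 - 24) - 11)*(-81) + c = ((5 - 24) - 11)*(-81) + 151 = (-19 - 11)*(-81) + 151 = -30*(-81) + 151 = 2430 + 151 = 2581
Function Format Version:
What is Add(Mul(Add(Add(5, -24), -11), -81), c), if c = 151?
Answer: 2581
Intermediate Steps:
Add(Mul(Add(Add(5, -24), -11), -81), c) = Add(Mul(Add(Add(5, -24), -11), -81), 151) = Add(Mul(Add(-19, -11), -81), 151) = Add(Mul(-30, -81), 151) = Add(2430, 151) = 2581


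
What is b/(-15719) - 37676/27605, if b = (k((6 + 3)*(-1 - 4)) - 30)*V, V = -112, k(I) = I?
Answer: -824111044/433922995 ≈ -1.8992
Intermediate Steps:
b = 8400 (b = ((6 + 3)*(-1 - 4) - 30)*(-112) = (9*(-5) - 30)*(-112) = (-45 - 30)*(-112) = -75*(-112) = 8400)
b/(-15719) - 37676/27605 = 8400/(-15719) - 37676/27605 = 8400*(-1/15719) - 37676*1/27605 = -8400/15719 - 37676/27605 = -824111044/433922995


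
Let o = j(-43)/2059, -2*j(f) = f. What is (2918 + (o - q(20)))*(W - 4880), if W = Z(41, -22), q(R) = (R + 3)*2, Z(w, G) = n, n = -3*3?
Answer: -57821904771/4118 ≈ -1.4041e+7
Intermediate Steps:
j(f) = -f/2
n = -9
Z(w, G) = -9
q(R) = 6 + 2*R (q(R) = (3 + R)*2 = 6 + 2*R)
W = -9
o = 43/4118 (o = -½*(-43)/2059 = (43/2)*(1/2059) = 43/4118 ≈ 0.010442)
(2918 + (o - q(20)))*(W - 4880) = (2918 + (43/4118 - (6 + 2*20)))*(-9 - 4880) = (2918 + (43/4118 - (6 + 40)))*(-4889) = (2918 + (43/4118 - 1*46))*(-4889) = (2918 + (43/4118 - 46))*(-4889) = (2918 - 189385/4118)*(-4889) = (11826939/4118)*(-4889) = -57821904771/4118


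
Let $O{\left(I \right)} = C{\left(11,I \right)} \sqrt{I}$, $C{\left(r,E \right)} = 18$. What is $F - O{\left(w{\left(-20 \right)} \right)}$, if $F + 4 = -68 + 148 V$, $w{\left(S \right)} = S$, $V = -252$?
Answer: $-37368 - 36 i \sqrt{5} \approx -37368.0 - 80.498 i$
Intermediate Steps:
$O{\left(I \right)} = 18 \sqrt{I}$
$F = -37368$ ($F = -4 + \left(-68 + 148 \left(-252\right)\right) = -4 - 37364 = -37368$)
$F - O{\left(w{\left(-20 \right)} \right)} = -37368 - 18 \sqrt{-20} = -37368 - 18 \cdot 2 i \sqrt{5} = -37368 - 36 i \sqrt{5}$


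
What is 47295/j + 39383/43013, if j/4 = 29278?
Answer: 6646521731/5037338456 ≈ 1.3195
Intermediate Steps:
j = 117112 (j = 4*29278 = 117112)
47295/j + 39383/43013 = 47295/117112 + 39383/43013 = 6646521731/5037338456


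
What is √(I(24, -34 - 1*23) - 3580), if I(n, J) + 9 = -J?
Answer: 2*I*√883 ≈ 59.431*I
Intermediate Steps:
I(n, J) = -9 - J
√(I(24, -34 - 1*23) - 3580) = √((-9 - (-34 - 1*23)) - 3580) = √((-9 - (-34 - 23)) - 3580) = √((-9 - 1*(-57)) - 3580) = √((-9 + 57) - 3580) = √(48 - 3580) = √(-3532) = 2*I*√883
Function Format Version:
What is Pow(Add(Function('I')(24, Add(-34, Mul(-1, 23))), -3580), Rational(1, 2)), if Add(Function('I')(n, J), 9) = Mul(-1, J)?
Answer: Mul(2, I, Pow(883, Rational(1, 2))) ≈ Mul(59.431, I)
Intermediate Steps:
Function('I')(n, J) = Add(-9, Mul(-1, J))
Pow(Add(Function('I')(24, Add(-34, Mul(-1, 23))), -3580), Rational(1, 2)) = Pow(Add(Add(-9, Mul(-1, Add(-34, Mul(-1, 23)))), -3580), Rational(1, 2)) = Pow(Add(Add(-9, Mul(-1, Add(-34, -23))), -3580), Rational(1, 2)) = Pow(Add(Add(-9, Mul(-1, -57)), -3580), Rational(1, 2)) = Pow(Add(Add(-9, 57), -3580), Rational(1, 2)) = Pow(Add(48, -3580), Rational(1, 2)) = Pow(-3532, Rational(1, 2)) = Mul(2, I, Pow(883, Rational(1, 2)))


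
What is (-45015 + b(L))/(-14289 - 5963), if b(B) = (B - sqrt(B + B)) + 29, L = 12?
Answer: 22487/10126 + sqrt(6)/10126 ≈ 2.2210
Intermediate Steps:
b(B) = 29 + B - sqrt(2)*sqrt(B) (b(B) = (B - sqrt(2*B)) + 29 = (B - sqrt(2)*sqrt(B)) + 29 = 29 + B - sqrt(2)*sqrt(B))
(-45015 + b(L))/(-14289 - 5963) = (-45015 + (29 + 12 - sqrt(2)*sqrt(12)))/(-14289 - 5963) = (-45015 + (29 + 12 - sqrt(2)*2*sqrt(3)))/(-20252) = (-45015 + (29 + 12 - 2*sqrt(6)))*(-1/20252) = (-45015 + (41 - 2*sqrt(6)))*(-1/20252) = (-44974 - 2*sqrt(6))*(-1/20252) = 22487/10126 + sqrt(6)/10126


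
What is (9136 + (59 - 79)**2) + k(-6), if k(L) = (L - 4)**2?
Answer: 9636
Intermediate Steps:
k(L) = (-4 + L)**2
(9136 + (59 - 79)**2) + k(-6) = (9136 + (59 - 79)**2) + (-4 - 6)**2 = (9136 + (-20)**2) + (-10)**2 = (9136 + 400) + 100 = 9536 + 100 = 9636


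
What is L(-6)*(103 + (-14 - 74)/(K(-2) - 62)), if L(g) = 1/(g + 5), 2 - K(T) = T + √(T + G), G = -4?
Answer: (-103*√6 + 6062*I)/(√6 - 58*I) ≈ -104.51 + 0.063963*I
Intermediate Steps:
K(T) = 2 - T - √(-4 + T) (K(T) = 2 - (T + √(T - 4)) = 2 - (T + √(-4 + T)) = 2 + (-T - √(-4 + T)) = 2 - T - √(-4 + T))
L(g) = 1/(5 + g)
L(-6)*(103 + (-14 - 74)/(K(-2) - 62)) = (103 + (-14 - 74)/((2 - 1*(-2) - √(-4 - 2)) - 62))/(5 - 6) = (103 - 88/((2 + 2 - √(-6)) - 62))/(-1) = -(103 - 88/((2 + 2 - I*√6) - 62)) = -(103 - 88/((4 - I*√6) - 62)) = -(103 - 88/(-58 - I*√6)) = -103 + 88/(-58 - I*√6)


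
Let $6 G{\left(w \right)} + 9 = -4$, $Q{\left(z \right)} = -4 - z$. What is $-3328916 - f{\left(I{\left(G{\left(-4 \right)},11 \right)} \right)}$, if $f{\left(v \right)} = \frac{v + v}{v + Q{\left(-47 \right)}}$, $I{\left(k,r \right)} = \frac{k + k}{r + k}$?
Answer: $- \frac{7500047696}{2253} \approx -3.3289 \cdot 10^{6}$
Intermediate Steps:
$G{\left(w \right)} = - \frac{13}{6}$ ($G{\left(w \right)} = - \frac{3}{2} + \frac{1}{6} \left(-4\right) = - \frac{3}{2} - \frac{2}{3} = - \frac{13}{6}$)
$I{\left(k,r \right)} = \frac{2 k}{k + r}$
$f{\left(v \right)} = \frac{2 v}{43 + v}$ ($f{\left(v \right)} = \frac{v + v}{v - -43} = \frac{2 v}{v + \left(-4 + 47\right)} = \frac{2 v}{v + 43} = \frac{2 v}{43 + v}$)
$-3328916 - f{\left(I{\left(G{\left(-4 \right)},11 \right)} \right)} = -3328916 - \frac{2 \cdot 2 \left(- \frac{13}{6}\right) \frac{1}{- \frac{13}{6} + 11}}{43 + 2 \left(- \frac{13}{6}\right) \frac{1}{- \frac{13}{6} + 11}} = -3328916 - \frac{2 \cdot 2 \left(- \frac{13}{6}\right) \frac{1}{\frac{53}{6}}}{43 + 2 \left(- \frac{13}{6}\right) \frac{1}{\frac{53}{6}}} = -3328916 - \frac{2 \cdot 2 \left(- \frac{13}{6}\right) \frac{6}{53}}{43 + 2 \left(- \frac{13}{6}\right) \frac{6}{53}} = -3328916 - 2 \left(- \frac{26}{53}\right) \frac{1}{43 - \frac{26}{53}} = -3328916 - 2 \left(- \frac{26}{53}\right) \frac{1}{\frac{2253}{53}} = -3328916 - 2 \left(- \frac{26}{53}\right) \frac{53}{2253} = -3328916 - - \frac{52}{2253} = -3328916 + \frac{52}{2253} = - \frac{7500047696}{2253}$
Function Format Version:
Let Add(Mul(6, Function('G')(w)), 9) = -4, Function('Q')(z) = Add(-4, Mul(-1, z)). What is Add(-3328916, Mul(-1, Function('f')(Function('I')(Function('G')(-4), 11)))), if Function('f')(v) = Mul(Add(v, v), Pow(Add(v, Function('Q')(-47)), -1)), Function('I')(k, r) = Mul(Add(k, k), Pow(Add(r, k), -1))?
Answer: Rational(-7500047696, 2253) ≈ -3.3289e+6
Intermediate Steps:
Function('G')(w) = Rational(-13, 6) (Function('G')(w) = Add(Rational(-3, 2), Mul(Rational(1, 6), -4)) = Add(Rational(-3, 2), Rational(-2, 3)) = Rational(-13, 6))
Function('I')(k, r) = Mul(2, k, Pow(Add(k, r), -1)) (Function('I')(k, r) = Mul(Mul(2, k), Pow(Add(k, r), -1)) = Mul(2, k, Pow(Add(k, r), -1)))
Function('f')(v) = Mul(2, v, Pow(Add(43, v), -1)) (Function('f')(v) = Mul(Add(v, v), Pow(Add(v, Add(-4, Mul(-1, -47))), -1)) = Mul(Mul(2, v), Pow(Add(v, Add(-4, 47)), -1)) = Mul(Mul(2, v), Pow(Add(v, 43), -1)) = Mul(Mul(2, v), Pow(Add(43, v), -1)) = Mul(2, v, Pow(Add(43, v), -1)))
Add(-3328916, Mul(-1, Function('f')(Function('I')(Function('G')(-4), 11)))) = Add(-3328916, Mul(-1, Mul(2, Mul(2, Rational(-13, 6), Pow(Add(Rational(-13, 6), 11), -1)), Pow(Add(43, Mul(2, Rational(-13, 6), Pow(Add(Rational(-13, 6), 11), -1))), -1)))) = Add(-3328916, Mul(-1, Mul(2, Mul(2, Rational(-13, 6), Pow(Rational(53, 6), -1)), Pow(Add(43, Mul(2, Rational(-13, 6), Pow(Rational(53, 6), -1))), -1)))) = Add(-3328916, Mul(-1, Mul(2, Mul(2, Rational(-13, 6), Rational(6, 53)), Pow(Add(43, Mul(2, Rational(-13, 6), Rational(6, 53))), -1)))) = Add(-3328916, Mul(-1, Mul(2, Rational(-26, 53), Pow(Add(43, Rational(-26, 53)), -1)))) = Add(-3328916, Mul(-1, Mul(2, Rational(-26, 53), Pow(Rational(2253, 53), -1)))) = Add(-3328916, Mul(-1, Mul(2, Rational(-26, 53), Rational(53, 2253)))) = Add(-3328916, Mul(-1, Rational(-52, 2253))) = Add(-3328916, Rational(52, 2253)) = Rational(-7500047696, 2253)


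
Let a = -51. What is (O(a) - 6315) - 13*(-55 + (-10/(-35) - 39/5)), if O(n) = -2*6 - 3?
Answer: -193106/35 ≈ -5517.3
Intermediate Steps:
O(n) = -15 (O(n) = -12 - 3 = -15)
(O(a) - 6315) - 13*(-55 + (-10/(-35) - 39/5)) = (-15 - 6315) - 13*(-55 + (-10/(-35) - 39/5)) = -6330 - 13*(-55 + (-10*(-1/35) - 39*⅕)) = -6330 - 13*(-55 + (2/7 - 39/5)) = -6330 - 13*(-55 - 263/35) = -6330 - 13*(-2188/35) = -6330 + 28444/35 = -193106/35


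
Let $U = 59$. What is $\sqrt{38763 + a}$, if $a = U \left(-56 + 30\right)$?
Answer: $\sqrt{37229} \approx 192.95$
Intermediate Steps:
$a = -1534$ ($a = 59 \left(-56 + 30\right) = 59 \left(-26\right) = -1534$)
$\sqrt{38763 + a} = \sqrt{38763 - 1534} = \sqrt{37229}$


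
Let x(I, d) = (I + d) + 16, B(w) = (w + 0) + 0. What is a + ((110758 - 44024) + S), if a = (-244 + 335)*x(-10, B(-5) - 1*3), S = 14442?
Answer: 80994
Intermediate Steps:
B(w) = w (B(w) = w + 0 = w)
x(I, d) = 16 + I + d
a = -182 (a = (-244 + 335)*(16 - 10 + (-5 - 1*3)) = 91*(16 - 10 + (-5 - 3)) = 91*(16 - 10 - 8) = 91*(-2) = -182)
a + ((110758 - 44024) + S) = -182 + ((110758 - 44024) + 14442) = -182 + (66734 + 14442) = -182 + 81176 = 80994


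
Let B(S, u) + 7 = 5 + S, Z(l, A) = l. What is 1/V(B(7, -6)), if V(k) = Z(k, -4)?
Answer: ⅕ ≈ 0.20000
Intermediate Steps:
B(S, u) = -2 + S (B(S, u) = -7 + (5 + S) = -2 + S)
V(k) = k
1/V(B(7, -6)) = 1/(-2 + 7) = 1/5 = ⅕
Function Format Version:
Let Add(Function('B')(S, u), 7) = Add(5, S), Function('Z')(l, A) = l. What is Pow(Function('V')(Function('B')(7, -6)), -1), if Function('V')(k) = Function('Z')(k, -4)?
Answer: Rational(1, 5) ≈ 0.20000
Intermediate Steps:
Function('B')(S, u) = Add(-2, S) (Function('B')(S, u) = Add(-7, Add(5, S)) = Add(-2, S))
Function('V')(k) = k
Pow(Function('V')(Function('B')(7, -6)), -1) = Pow(Add(-2, 7), -1) = Pow(5, -1) = Rational(1, 5)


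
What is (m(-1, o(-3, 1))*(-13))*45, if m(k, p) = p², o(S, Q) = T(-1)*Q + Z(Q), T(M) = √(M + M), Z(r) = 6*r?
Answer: -19890 - 7020*I*√2 ≈ -19890.0 - 9927.8*I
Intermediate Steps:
T(M) = √2*√M (T(M) = √(2*M) = √2*√M)
o(S, Q) = 6*Q + I*Q*√2 (o(S, Q) = (√2*√(-1))*Q + 6*Q = (√2*I)*Q + 6*Q = (I*√2)*Q + 6*Q = I*Q*√2 + 6*Q = 6*Q + I*Q*√2)
(m(-1, o(-3, 1))*(-13))*45 = ((1*(6 + I*√2))²*(-13))*45 = ((6 + I*√2)²*(-13))*45 = -13*(6 + I*√2)²*45 = -585*(6 + I*√2)²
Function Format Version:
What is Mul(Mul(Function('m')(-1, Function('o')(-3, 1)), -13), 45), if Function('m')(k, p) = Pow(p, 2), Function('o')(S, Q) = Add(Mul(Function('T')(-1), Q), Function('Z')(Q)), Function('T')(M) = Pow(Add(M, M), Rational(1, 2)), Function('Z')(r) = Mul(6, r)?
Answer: Add(-19890, Mul(-7020, I, Pow(2, Rational(1, 2)))) ≈ Add(-19890., Mul(-9927.8, I))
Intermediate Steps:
Function('T')(M) = Mul(Pow(2, Rational(1, 2)), Pow(M, Rational(1, 2))) (Function('T')(M) = Pow(Mul(2, M), Rational(1, 2)) = Mul(Pow(2, Rational(1, 2)), Pow(M, Rational(1, 2))))
Function('o')(S, Q) = Add(Mul(6, Q), Mul(I, Q, Pow(2, Rational(1, 2)))) (Function('o')(S, Q) = Add(Mul(Mul(Pow(2, Rational(1, 2)), Pow(-1, Rational(1, 2))), Q), Mul(6, Q)) = Add(Mul(Mul(Pow(2, Rational(1, 2)), I), Q), Mul(6, Q)) = Add(Mul(Mul(I, Pow(2, Rational(1, 2))), Q), Mul(6, Q)) = Add(Mul(I, Q, Pow(2, Rational(1, 2))), Mul(6, Q)) = Add(Mul(6, Q), Mul(I, Q, Pow(2, Rational(1, 2)))))
Mul(Mul(Function('m')(-1, Function('o')(-3, 1)), -13), 45) = Mul(Mul(Pow(Mul(1, Add(6, Mul(I, Pow(2, Rational(1, 2))))), 2), -13), 45) = Mul(Mul(Pow(Add(6, Mul(I, Pow(2, Rational(1, 2)))), 2), -13), 45) = Mul(Mul(-13, Pow(Add(6, Mul(I, Pow(2, Rational(1, 2)))), 2)), 45) = Mul(-585, Pow(Add(6, Mul(I, Pow(2, Rational(1, 2)))), 2))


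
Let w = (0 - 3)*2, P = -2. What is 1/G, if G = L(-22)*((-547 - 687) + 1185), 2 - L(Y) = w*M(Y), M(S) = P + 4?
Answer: -1/686 ≈ -0.0014577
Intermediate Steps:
w = -6 (w = -3*2 = -6)
M(S) = 2 (M(S) = -2 + 4 = 2)
L(Y) = 14 (L(Y) = 2 - (-6)*2 = 2 - 1*(-12) = 2 + 12 = 14)
G = -686 (G = 14*((-547 - 687) + 1185) = 14*(-1234 + 1185) = 14*(-49) = -686)
1/G = 1/(-686) = -1/686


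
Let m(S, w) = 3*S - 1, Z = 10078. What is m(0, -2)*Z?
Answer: -10078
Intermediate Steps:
m(S, w) = -1 + 3*S
m(0, -2)*Z = (-1 + 3*0)*10078 = (-1 + 0)*10078 = -1*10078 = -10078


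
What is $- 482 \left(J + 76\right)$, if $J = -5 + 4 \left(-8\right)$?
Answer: $-18798$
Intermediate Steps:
$J = -37$ ($J = -5 - 32 = -37$)
$- 482 \left(J + 76\right) = - 482 \left(-37 + 76\right) = \left(-482\right) 39 = -18798$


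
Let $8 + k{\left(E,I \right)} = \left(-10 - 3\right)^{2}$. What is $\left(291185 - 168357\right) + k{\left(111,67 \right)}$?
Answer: $122989$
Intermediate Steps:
$k{\left(E,I \right)} = 161$ ($k{\left(E,I \right)} = -8 + \left(-10 - 3\right)^{2} = -8 + \left(-13\right)^{2} = -8 + 169 = 161$)
$\left(291185 - 168357\right) + k{\left(111,67 \right)} = \left(291185 - 168357\right) + 161 = 122828 + 161 = 122989$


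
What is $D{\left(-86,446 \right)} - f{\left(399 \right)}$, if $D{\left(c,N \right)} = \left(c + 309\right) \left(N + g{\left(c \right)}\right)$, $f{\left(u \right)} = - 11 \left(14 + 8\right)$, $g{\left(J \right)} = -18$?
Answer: $95686$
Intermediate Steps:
$f{\left(u \right)} = -242$ ($f{\left(u \right)} = \left(-11\right) 22 = -242$)
$D{\left(c,N \right)} = \left(-18 + N\right) \left(309 + c\right)$ ($D{\left(c,N \right)} = \left(c + 309\right) \left(N - 18\right) = \left(309 + c\right) \left(-18 + N\right) = \left(-18 + N\right) \left(309 + c\right)$)
$D{\left(-86,446 \right)} - f{\left(399 \right)} = \left(-5562 - -1548 + 309 \cdot 446 + 446 \left(-86\right)\right) - -242 = \left(-5562 + 1548 + 137814 - 38356\right) + 242 = 95444 + 242 = 95686$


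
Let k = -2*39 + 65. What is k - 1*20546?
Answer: -20559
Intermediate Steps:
k = -13 (k = -78 + 65 = -13)
k - 1*20546 = -13 - 1*20546 = -13 - 20546 = -20559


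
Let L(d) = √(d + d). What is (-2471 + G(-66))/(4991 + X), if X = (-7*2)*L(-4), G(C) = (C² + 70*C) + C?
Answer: -1997113/3558807 - 11204*I*√2/3558807 ≈ -0.56117 - 0.0044523*I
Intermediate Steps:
L(d) = √2*√d (L(d) = √(2*d) = √2*√d)
G(C) = C² + 71*C
X = -28*I*√2 (X = (-7*2)*(√2*√(-4)) = -14*√2*2*I = -28*I*√2 ≈ -39.598*I)
(-2471 + G(-66))/(4991 + X) = (-2471 - 66*(71 - 66))/(4991 - 28*I*√2) = (-2471 - 66*5)/(4991 - 28*I*√2) = (-2471 - 330)/(4991 - 28*I*√2) = -2801/(4991 - 28*I*√2)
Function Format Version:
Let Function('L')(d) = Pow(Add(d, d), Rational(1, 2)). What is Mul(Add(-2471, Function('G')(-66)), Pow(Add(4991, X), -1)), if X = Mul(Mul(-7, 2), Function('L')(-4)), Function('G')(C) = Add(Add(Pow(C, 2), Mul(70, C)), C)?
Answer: Add(Rational(-1997113, 3558807), Mul(Rational(-11204, 3558807), I, Pow(2, Rational(1, 2)))) ≈ Add(-0.56117, Mul(-0.0044523, I))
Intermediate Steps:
Function('L')(d) = Mul(Pow(2, Rational(1, 2)), Pow(d, Rational(1, 2))) (Function('L')(d) = Pow(Mul(2, d), Rational(1, 2)) = Mul(Pow(2, Rational(1, 2)), Pow(d, Rational(1, 2))))
Function('G')(C) = Add(Pow(C, 2), Mul(71, C))
X = Mul(-28, I, Pow(2, Rational(1, 2))) (X = Mul(Mul(-7, 2), Mul(Pow(2, Rational(1, 2)), Pow(-4, Rational(1, 2)))) = Mul(-14, Mul(Pow(2, Rational(1, 2)), Mul(2, I))) = Mul(-14, Mul(2, I, Pow(2, Rational(1, 2)))) = Mul(-28, I, Pow(2, Rational(1, 2))) ≈ Mul(-39.598, I))
Mul(Add(-2471, Function('G')(-66)), Pow(Add(4991, X), -1)) = Mul(Add(-2471, Mul(-66, Add(71, -66))), Pow(Add(4991, Mul(-28, I, Pow(2, Rational(1, 2)))), -1)) = Mul(Add(-2471, Mul(-66, 5)), Pow(Add(4991, Mul(-28, I, Pow(2, Rational(1, 2)))), -1)) = Mul(Add(-2471, -330), Pow(Add(4991, Mul(-28, I, Pow(2, Rational(1, 2)))), -1)) = Mul(-2801, Pow(Add(4991, Mul(-28, I, Pow(2, Rational(1, 2)))), -1))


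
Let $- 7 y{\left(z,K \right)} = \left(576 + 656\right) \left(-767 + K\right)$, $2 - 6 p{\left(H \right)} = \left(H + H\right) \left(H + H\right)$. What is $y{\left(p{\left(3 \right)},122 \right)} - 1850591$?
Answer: $-1737071$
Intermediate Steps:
$p{\left(H \right)} = \frac{1}{3} - \frac{2 H^{2}}{3}$ ($p{\left(H \right)} = \frac{1}{3} - \frac{\left(H + H\right) \left(H + H\right)}{6} = \frac{1}{3} - \frac{2 H 2 H}{6} = \frac{1}{3} - \frac{4 H^{2}}{6} = \frac{1}{3} - \frac{2 H^{2}}{3}$)
$y{\left(z,K \right)} = 134992 - 176 K$ ($y{\left(z,K \right)} = - \frac{\left(576 + 656\right) \left(-767 + K\right)}{7} = - \frac{1232 \left(-767 + K\right)}{7} = - \frac{-944944 + 1232 K}{7} = 134992 - 176 K$)
$y{\left(p{\left(3 \right)},122 \right)} - 1850591 = \left(134992 - 21472\right) - 1850591 = 113520 - 1850591 = -1737071$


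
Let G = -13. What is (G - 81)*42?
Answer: -3948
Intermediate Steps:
(G - 81)*42 = (-13 - 81)*42 = -94*42 = -3948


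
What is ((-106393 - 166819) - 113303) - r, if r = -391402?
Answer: 4887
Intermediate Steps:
((-106393 - 166819) - 113303) - r = ((-106393 - 166819) - 113303) - 1*(-391402) = (-273212 - 113303) + 391402 = -386515 + 391402 = 4887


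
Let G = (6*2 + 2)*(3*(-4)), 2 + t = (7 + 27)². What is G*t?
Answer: -193872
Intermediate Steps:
t = 1154 (t = -2 + (7 + 27)² = -2 + 34² = -2 + 1156 = 1154)
G = -168 (G = (12 + 2)*(-12) = 14*(-12) = -168)
G*t = -168*1154 = -193872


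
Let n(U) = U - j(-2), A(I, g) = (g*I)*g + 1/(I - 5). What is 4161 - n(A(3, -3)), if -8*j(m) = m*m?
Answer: 4134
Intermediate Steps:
j(m) = -m²/8 (j(m) = -m*m/8 = -m²/8)
A(I, g) = 1/(-5 + I) + I*g² (A(I, g) = (I*g)*g + 1/(-5 + I) = I*g² + 1/(-5 + I) = 1/(-5 + I) + I*g²)
n(U) = ½ + U (n(U) = U - (-1)*(-2)²/8 = U - (-1)*4/8 = U - 1*(-½) = U + ½ = ½ + U)
4161 - n(A(3, -3)) = 4161 - (½ + (1 + 3²*(-3)² - 5*3*(-3)²)/(-5 + 3)) = 4161 - (½ + (1 + 9*9 - 5*3*9)/(-2)) = 4161 - (½ - (1 + 81 - 135)/2) = 4161 - (½ - ½*(-53)) = 4161 - (½ + 53/2) = 4161 - 1*27 = 4161 - 27 = 4134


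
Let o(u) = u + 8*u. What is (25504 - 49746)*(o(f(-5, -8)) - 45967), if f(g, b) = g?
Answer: 1115422904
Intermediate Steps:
o(u) = 9*u
(25504 - 49746)*(o(f(-5, -8)) - 45967) = (25504 - 49746)*(9*(-5) - 45967) = -24242*(-45 - 45967) = -24242*(-46012) = 1115422904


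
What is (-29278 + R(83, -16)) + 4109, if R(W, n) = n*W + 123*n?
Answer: -28465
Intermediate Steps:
R(W, n) = 123*n + W*n (R(W, n) = W*n + 123*n = 123*n + W*n)
(-29278 + R(83, -16)) + 4109 = (-29278 - 16*(123 + 83)) + 4109 = (-29278 - 16*206) + 4109 = (-29278 - 3296) + 4109 = -32574 + 4109 = -28465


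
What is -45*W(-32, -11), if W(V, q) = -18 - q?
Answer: 315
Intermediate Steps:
-45*W(-32, -11) = -45*(-18 - 1*(-11)) = -45*(-18 + 11) = -45*(-7) = 315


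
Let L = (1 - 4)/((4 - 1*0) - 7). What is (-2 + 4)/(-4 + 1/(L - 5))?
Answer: -8/17 ≈ -0.47059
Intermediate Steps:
L = 1 (L = -3/((4 + 0) - 7) = -3/(4 - 7) = -3/(-3) = -3*(-1/3) = 1)
(-2 + 4)/(-4 + 1/(L - 5)) = (-2 + 4)/(-4 + 1/(1 - 5)) = 2/(-4 + 1/(-4)) = 2/(-4 - 1/4) = 2/(-17/4) = 2*(-4/17) = -8/17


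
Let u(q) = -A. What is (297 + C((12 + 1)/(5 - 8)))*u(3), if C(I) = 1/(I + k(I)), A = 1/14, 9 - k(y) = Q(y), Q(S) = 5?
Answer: -21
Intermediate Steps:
k(y) = 4 (k(y) = 9 - 1*5 = 9 - 5 = 4)
A = 1/14 ≈ 0.071429
C(I) = 1/(4 + I) (C(I) = 1/(I + 4) = 1/(4 + I))
u(q) = -1/14 (u(q) = -1*1/14 = -1/14)
(297 + C((12 + 1)/(5 - 8)))*u(3) = (297 + 1/(4 + (12 + 1)/(5 - 8)))*(-1/14) = (297 + 1/(4 + 13/(-3)))*(-1/14) = (297 + 1/(4 + 13*(-1/3)))*(-1/14) = (297 + 1/(4 - 13/3))*(-1/14) = (297 + 1/(-1/3))*(-1/14) = (297 - 3)*(-1/14) = 294*(-1/14) = -21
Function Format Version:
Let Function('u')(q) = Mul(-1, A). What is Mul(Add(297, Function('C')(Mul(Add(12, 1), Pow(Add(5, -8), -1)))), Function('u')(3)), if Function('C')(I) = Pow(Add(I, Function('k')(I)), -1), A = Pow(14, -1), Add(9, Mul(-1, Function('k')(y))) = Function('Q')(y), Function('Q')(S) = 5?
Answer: -21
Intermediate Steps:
Function('k')(y) = 4 (Function('k')(y) = Add(9, Mul(-1, 5)) = Add(9, -5) = 4)
A = Rational(1, 14) ≈ 0.071429
Function('C')(I) = Pow(Add(4, I), -1) (Function('C')(I) = Pow(Add(I, 4), -1) = Pow(Add(4, I), -1))
Function('u')(q) = Rational(-1, 14) (Function('u')(q) = Mul(-1, Rational(1, 14)) = Rational(-1, 14))
Mul(Add(297, Function('C')(Mul(Add(12, 1), Pow(Add(5, -8), -1)))), Function('u')(3)) = Mul(Add(297, Pow(Add(4, Mul(Add(12, 1), Pow(Add(5, -8), -1))), -1)), Rational(-1, 14)) = Mul(Add(297, Pow(Add(4, Mul(13, Pow(-3, -1))), -1)), Rational(-1, 14)) = Mul(Add(297, Pow(Add(4, Mul(13, Rational(-1, 3))), -1)), Rational(-1, 14)) = Mul(Add(297, Pow(Add(4, Rational(-13, 3)), -1)), Rational(-1, 14)) = Mul(Add(297, Pow(Rational(-1, 3), -1)), Rational(-1, 14)) = Mul(Add(297, -3), Rational(-1, 14)) = Mul(294, Rational(-1, 14)) = -21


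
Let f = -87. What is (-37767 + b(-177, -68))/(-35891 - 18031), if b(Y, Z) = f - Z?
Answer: 18893/26961 ≈ 0.70075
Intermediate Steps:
b(Y, Z) = -87 - Z
(-37767 + b(-177, -68))/(-35891 - 18031) = (-37767 + (-87 - 1*(-68)))/(-35891 - 18031) = (-37767 + (-87 + 68))/(-53922) = (-37767 - 19)*(-1/53922) = -37786*(-1/53922) = 18893/26961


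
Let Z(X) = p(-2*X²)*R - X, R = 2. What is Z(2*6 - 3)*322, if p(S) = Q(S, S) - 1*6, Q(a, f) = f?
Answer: -111090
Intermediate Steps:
p(S) = -6 + S (p(S) = S - 1*6 = S - 6 = -6 + S)
Z(X) = -12 - X - 4*X² (Z(X) = (-6 - 2*X²)*2 - X = (-12 - 4*X²) - X = -12 - X - 4*X²)
Z(2*6 - 3)*322 = (-12 - (2*6 - 3) - 4*(2*6 - 3)²)*322 = (-12 - (12 - 3) - 4*(12 - 3)²)*322 = (-12 - 1*9 - 4*9²)*322 = (-12 - 9 - 4*81)*322 = (-12 - 9 - 324)*322 = -345*322 = -111090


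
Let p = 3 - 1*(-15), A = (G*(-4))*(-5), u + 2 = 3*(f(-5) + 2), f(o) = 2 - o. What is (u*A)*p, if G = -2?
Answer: -18000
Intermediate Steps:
u = 25 (u = -2 + 3*((2 - 1*(-5)) + 2) = -2 + 3*((2 + 5) + 2) = -2 + 3*(7 + 2) = -2 + 3*9 = -2 + 27 = 25)
A = -40 (A = -2*(-4)*(-5) = 8*(-5) = -40)
p = 18 (p = 3 + 15 = 18)
(u*A)*p = (25*(-40))*18 = -1000*18 = -18000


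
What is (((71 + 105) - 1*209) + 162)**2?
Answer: 16641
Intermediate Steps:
(((71 + 105) - 1*209) + 162)**2 = ((176 - 209) + 162)**2 = (-33 + 162)**2 = 129**2 = 16641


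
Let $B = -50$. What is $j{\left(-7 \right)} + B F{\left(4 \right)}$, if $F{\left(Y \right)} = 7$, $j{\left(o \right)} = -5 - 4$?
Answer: $-359$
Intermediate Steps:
$j{\left(o \right)} = -9$
$j{\left(-7 \right)} + B F{\left(4 \right)} = -9 - 350 = -359$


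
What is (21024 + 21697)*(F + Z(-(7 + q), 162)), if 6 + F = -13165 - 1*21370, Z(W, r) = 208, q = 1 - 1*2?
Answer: -1466740093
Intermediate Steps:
q = -1 (q = 1 - 2 = -1)
F = -34541 (F = -6 + (-13165 - 1*21370) = -6 + (-13165 - 21370) = -6 - 34535 = -34541)
(21024 + 21697)*(F + Z(-(7 + q), 162)) = (21024 + 21697)*(-34541 + 208) = 42721*(-34333) = -1466740093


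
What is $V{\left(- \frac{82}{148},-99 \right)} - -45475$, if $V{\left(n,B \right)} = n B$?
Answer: $\frac{3369209}{74} \approx 45530.0$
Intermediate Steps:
$V{\left(n,B \right)} = B n$
$V{\left(- \frac{82}{148},-99 \right)} - -45475 = - 99 \left(- \frac{82}{148}\right) - -45475 = - 99 \left(\left(-82\right) \frac{1}{148}\right) + 45475 = \left(-99\right) \left(- \frac{41}{74}\right) + 45475 = \frac{4059}{74} + 45475 = \frac{3369209}{74}$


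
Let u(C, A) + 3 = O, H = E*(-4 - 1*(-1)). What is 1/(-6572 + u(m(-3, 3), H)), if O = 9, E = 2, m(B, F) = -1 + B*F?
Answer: -1/6566 ≈ -0.00015230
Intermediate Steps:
H = -6 (H = 2*(-4 - 1*(-1)) = 2*(-4 + 1) = 2*(-3) = -6)
u(C, A) = 6 (u(C, A) = -3 + 9 = 6)
1/(-6572 + u(m(-3, 3), H)) = 1/(-6572 + 6) = 1/(-6566) = -1/6566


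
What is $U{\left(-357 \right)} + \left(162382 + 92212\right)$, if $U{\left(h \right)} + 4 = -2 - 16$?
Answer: $254572$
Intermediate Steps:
$U{\left(h \right)} = -22$ ($U{\left(h \right)} = -4 - 18 = -22$)
$U{\left(-357 \right)} + \left(162382 + 92212\right) = -22 + \left(162382 + 92212\right) = -22 + 254594 = 254572$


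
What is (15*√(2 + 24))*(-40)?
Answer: -600*√26 ≈ -3059.4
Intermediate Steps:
(15*√(2 + 24))*(-40) = (15*√26)*(-40) = -600*√26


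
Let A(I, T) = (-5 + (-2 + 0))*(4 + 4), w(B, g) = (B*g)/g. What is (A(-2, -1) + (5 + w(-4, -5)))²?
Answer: 3025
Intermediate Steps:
w(B, g) = B
A(I, T) = -56 (A(I, T) = (-5 - 2)*8 = -7*8 = -56)
(A(-2, -1) + (5 + w(-4, -5)))² = (-56 + (5 - 4))² = (-56 + 1)² = (-55)² = 3025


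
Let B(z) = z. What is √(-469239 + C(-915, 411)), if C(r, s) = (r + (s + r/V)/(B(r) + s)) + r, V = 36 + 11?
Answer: I*√1835606293773/1974 ≈ 686.35*I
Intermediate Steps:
V = 47
C(r, s) = 2*r + (s + r/47)/(r + s) (C(r, s) = (r + (s + r/47)/(r + s)) + r = 2*r + (s + r/47)/(r + s))
√(-469239 + C(-915, 411)) = √(-469239 + (411 + 2*(-915)² + (1/47)*(-915) + 2*(-915)*411)/(-915 + 411)) = √(-469239 + (411 + 2*837225 - 915/47 - 752130)/(-504)) = √(-469239 - (411 + 1674450 - 915/47 - 752130)/504) = √(-469239 - 1/504*43367442/47) = √(-469239 - 7227907/3948) = √(-1859783479/3948) = I*√1835606293773/1974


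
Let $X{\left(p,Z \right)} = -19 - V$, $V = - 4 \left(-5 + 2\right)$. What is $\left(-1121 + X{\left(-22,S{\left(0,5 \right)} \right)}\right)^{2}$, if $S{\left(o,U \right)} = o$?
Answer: $1327104$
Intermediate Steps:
$V = 12$ ($V = \left(-4\right) \left(-3\right) = 12$)
$X{\left(p,Z \right)} = -31$ ($X{\left(p,Z \right)} = -19 - 12 = -31$)
$\left(-1121 + X{\left(-22,S{\left(0,5 \right)} \right)}\right)^{2} = \left(-1121 - 31\right)^{2} = \left(-1152\right)^{2} = 1327104$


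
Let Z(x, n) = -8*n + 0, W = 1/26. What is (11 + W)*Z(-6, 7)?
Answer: -8036/13 ≈ -618.15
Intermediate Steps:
W = 1/26 ≈ 0.038462
Z(x, n) = -8*n
(11 + W)*Z(-6, 7) = (11 + 1/26)*(-8*7) = (287/26)*(-56) = -8036/13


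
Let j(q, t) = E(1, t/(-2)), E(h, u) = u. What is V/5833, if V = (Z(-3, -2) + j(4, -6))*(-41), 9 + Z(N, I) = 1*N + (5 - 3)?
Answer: 287/5833 ≈ 0.049203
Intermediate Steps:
j(q, t) = -t/2 (j(q, t) = t/(-2) = t*(-1/2) = -t/2)
Z(N, I) = -7 + N (Z(N, I) = -9 + (1*N + (5 - 3)) = -9 + (N + 2) = -9 + (2 + N) = -7 + N)
V = 287 (V = ((-7 - 3) - 1/2*(-6))*(-41) = (-10 + 3)*(-41) = -7*(-41) = 287)
V/5833 = 287/5833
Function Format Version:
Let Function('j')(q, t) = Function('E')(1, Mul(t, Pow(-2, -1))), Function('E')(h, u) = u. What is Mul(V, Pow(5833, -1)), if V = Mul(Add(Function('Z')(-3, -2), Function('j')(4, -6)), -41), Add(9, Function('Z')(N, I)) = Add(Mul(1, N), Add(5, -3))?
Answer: Rational(287, 5833) ≈ 0.049203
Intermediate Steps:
Function('j')(q, t) = Mul(Rational(-1, 2), t) (Function('j')(q, t) = Mul(t, Pow(-2, -1)) = Mul(t, Rational(-1, 2)) = Mul(Rational(-1, 2), t))
Function('Z')(N, I) = Add(-7, N) (Function('Z')(N, I) = Add(-9, Add(Mul(1, N), Add(5, -3))) = Add(-9, Add(N, 2)) = Add(-9, Add(2, N)) = Add(-7, N))
V = 287 (V = Mul(Add(Add(-7, -3), Mul(Rational(-1, 2), -6)), -41) = Mul(Add(-10, 3), -41) = Mul(-7, -41) = 287)
Mul(V, Pow(5833, -1)) = Mul(287, Pow(5833, -1)) = Mul(287, Rational(1, 5833)) = Rational(287, 5833)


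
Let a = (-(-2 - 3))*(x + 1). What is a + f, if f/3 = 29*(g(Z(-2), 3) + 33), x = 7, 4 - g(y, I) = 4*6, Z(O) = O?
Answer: 1171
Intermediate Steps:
g(y, I) = -20 (g(y, I) = 4 - 4*6 = 4 - 1*24 = 4 - 24 = -20)
a = 40 (a = (-(-2 - 3))*(7 + 1) = -1*(-5)*8 = 5*8 = 40)
f = 1131 (f = 3*(29*(-20 + 33)) = 3*(29*13) = 3*377 = 1131)
a + f = 40 + 1131 = 1171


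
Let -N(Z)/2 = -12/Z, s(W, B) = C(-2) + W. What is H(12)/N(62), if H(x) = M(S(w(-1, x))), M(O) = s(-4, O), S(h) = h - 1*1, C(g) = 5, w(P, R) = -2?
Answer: 31/12 ≈ 2.5833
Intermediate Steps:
s(W, B) = 5 + W
N(Z) = 24/Z (N(Z) = -(-24)/Z = 24/Z)
S(h) = -1 + h (S(h) = h - 1 = -1 + h)
M(O) = 1 (M(O) = 5 - 4 = 1)
H(x) = 1
H(12)/N(62) = 1/(24/62) = 1/(24*(1/62)) = 1/(12/31) = 1*(31/12) = 31/12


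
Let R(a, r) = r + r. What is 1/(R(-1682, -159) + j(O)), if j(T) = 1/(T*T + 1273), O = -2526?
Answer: -6381949/2029459781 ≈ -0.0031447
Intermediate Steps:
R(a, r) = 2*r
j(T) = 1/(1273 + T**2) (j(T) = 1/(T**2 + 1273) = 1/(1273 + T**2))
1/(R(-1682, -159) + j(O)) = 1/(2*(-159) + 1/(1273 + (-2526)**2)) = 1/(-318 + 1/(1273 + 6380676)) = 1/(-318 + 1/6381949) = 1/(-2029459781/6381949) = -6381949/2029459781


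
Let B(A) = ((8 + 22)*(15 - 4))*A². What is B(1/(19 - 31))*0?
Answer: 0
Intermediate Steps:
B(A) = 330*A² (B(A) = (30*11)*A² = 330*A²)
B(1/(19 - 31))*0 = (330*(1/(19 - 31))²)*0 = (330*(1/(-12))²)*0 = (330*(-1/12)²)*0 = (330*(1/144))*0 = (55/24)*0 = 0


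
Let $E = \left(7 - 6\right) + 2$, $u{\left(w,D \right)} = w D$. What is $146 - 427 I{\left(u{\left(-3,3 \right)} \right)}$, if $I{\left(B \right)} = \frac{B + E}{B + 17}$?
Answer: $\frac{1865}{4} \approx 466.25$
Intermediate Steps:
$u{\left(w,D \right)} = D w$
$E = 3$ ($E = 1 + 2 = 3$)
$I{\left(B \right)} = \frac{3 + B}{17 + B}$ ($I{\left(B \right)} = \frac{B + 3}{B + 17} = \frac{3 + B}{17 + B}$)
$146 - 427 I{\left(u{\left(-3,3 \right)} \right)} = 146 - 427 \frac{3 + 3 \left(-3\right)}{17 + 3 \left(-3\right)} = 146 - 427 \frac{3 - 9}{17 - 9} = 146 - 427 \cdot \frac{1}{8} \left(-6\right) = 146 - - \frac{1281}{4} = 146 + \frac{1281}{4} = \frac{1865}{4}$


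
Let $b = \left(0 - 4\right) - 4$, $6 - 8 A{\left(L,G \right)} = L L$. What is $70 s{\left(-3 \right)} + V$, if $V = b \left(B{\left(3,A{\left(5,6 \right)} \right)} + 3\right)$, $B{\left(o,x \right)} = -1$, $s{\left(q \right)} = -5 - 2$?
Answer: $-506$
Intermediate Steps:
$s{\left(q \right)} = -7$ ($s{\left(q \right)} = -5 - 2 = -7$)
$A{\left(L,G \right)} = \frac{3}{4} - \frac{L^{2}}{8}$ ($A{\left(L,G \right)} = \frac{3}{4} - \frac{L L}{8} = \frac{3}{4} - \frac{L^{2}}{8}$)
$b = -8$ ($b = -4 - 4 = -8$)
$V = -16$ ($V = - 8 \left(-1 + 3\right) = \left(-8\right) 2 = -16$)
$70 s{\left(-3 \right)} + V = 70 \left(-7\right) - 16 = -490 - 16 = -506$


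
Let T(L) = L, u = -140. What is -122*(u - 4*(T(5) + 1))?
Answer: 20008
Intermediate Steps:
-122*(u - 4*(T(5) + 1)) = -122*(-140 - 4*(5 + 1)) = -122*(-140 - 4*6) = -122*(-140 - 24) = -122*(-164) = 20008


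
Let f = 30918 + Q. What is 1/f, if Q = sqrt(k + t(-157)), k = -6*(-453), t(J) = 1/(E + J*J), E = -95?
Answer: 759160572/23471659827323 - sqrt(1638679278242)/23471659827323 ≈ 3.2289e-5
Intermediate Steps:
t(J) = 1/(-95 + J**2) (t(J) = 1/(-95 + J*J) = 1/(-95 + J**2))
k = 2718
Q = sqrt(1638679278242)/24554 (Q = sqrt(2718 + 1/(-95 + (-157)**2)) = sqrt(2718 + 1/(-95 + 24649)) = sqrt(2718 + 1/24554) = sqrt(66737773/24554) = sqrt(1638679278242)/24554 ≈ 52.134)
f = 30918 + sqrt(1638679278242)/24554 ≈ 30970.
1/f = 1/(30918 + sqrt(1638679278242)/24554)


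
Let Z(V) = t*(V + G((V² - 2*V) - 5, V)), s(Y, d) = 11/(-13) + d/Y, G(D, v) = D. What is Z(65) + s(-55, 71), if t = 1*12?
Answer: 35648372/715 ≈ 49858.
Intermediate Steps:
s(Y, d) = -11/13 + d/Y (s(Y, d) = 11*(-1/13) + d/Y = -11/13 + d/Y)
t = 12
Z(V) = -60 - 12*V + 12*V² (Z(V) = 12*(V + ((V² - 2*V) - 5)) = 12*(V + (-5 + V² - 2*V)) = 12*(-5 + V² - V) = -60 - 12*V + 12*V²)
Z(65) + s(-55, 71) = (-60 - 12*65 + 12*65²) + (-11/13 + 71/(-55)) = (-60 - 780 + 12*4225) + (-11/13 + 71*(-1/55)) = (-60 - 780 + 50700) + (-11/13 - 71/55) = 49860 - 1528/715 = 35648372/715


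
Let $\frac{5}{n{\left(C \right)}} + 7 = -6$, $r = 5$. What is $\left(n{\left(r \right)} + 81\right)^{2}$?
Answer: $\frac{1098304}{169} \approx 6498.8$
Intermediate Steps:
$n{\left(C \right)} = - \frac{5}{13}$ ($n{\left(C \right)} = \frac{5}{-7 - 6} = \frac{5}{-13} = 5 \left(- \frac{1}{13}\right) = - \frac{5}{13}$)
$\left(n{\left(r \right)} + 81\right)^{2} = \left(- \frac{5}{13} + 81\right)^{2} = \left(\frac{1048}{13}\right)^{2} = \frac{1098304}{169}$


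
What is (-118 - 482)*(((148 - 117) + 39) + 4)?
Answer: -44400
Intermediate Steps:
(-118 - 482)*(((148 - 117) + 39) + 4) = -600*((31 + 39) + 4) = -600*(70 + 4) = -600*74 = -44400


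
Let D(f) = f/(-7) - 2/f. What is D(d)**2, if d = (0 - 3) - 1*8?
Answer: 18225/5929 ≈ 3.0739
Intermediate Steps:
d = -11 (d = -3 - 8 = -11)
D(f) = -2/f - f/7 (D(f) = f*(-1/7) - 2/f = -f/7 - 2/f = -2/f - f/7)
D(d)**2 = (-2/(-11) - 1/7*(-11))**2 = (-2*(-1/11) + 11/7)**2 = (2/11 + 11/7)**2 = (135/77)**2 = 18225/5929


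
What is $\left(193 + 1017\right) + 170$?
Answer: $1380$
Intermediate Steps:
$\left(193 + 1017\right) + 170 = 1210 + 170 = 1380$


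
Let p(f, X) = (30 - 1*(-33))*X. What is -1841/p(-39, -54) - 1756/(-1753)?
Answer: 1314455/851958 ≈ 1.5429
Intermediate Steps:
p(f, X) = 63*X (p(f, X) = (30 + 33)*X = 63*X)
-1841/p(-39, -54) - 1756/(-1753) = -1841/(63*(-54)) - 1756/(-1753) = -1841/(-3402) - 1756*(-1/1753) = -1841*(-1/3402) + 1756/1753 = 263/486 + 1756/1753 = 1314455/851958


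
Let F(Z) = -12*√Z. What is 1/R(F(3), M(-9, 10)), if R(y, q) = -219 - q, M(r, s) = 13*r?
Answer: -1/102 ≈ -0.0098039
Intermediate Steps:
1/R(F(3), M(-9, 10)) = 1/(-219 - 13*(-9)) = 1/(-219 - 1*(-117)) = 1/(-219 + 117) = 1/(-102) = -1/102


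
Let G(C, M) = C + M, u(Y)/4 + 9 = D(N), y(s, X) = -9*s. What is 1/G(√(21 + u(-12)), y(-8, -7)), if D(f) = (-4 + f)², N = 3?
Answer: 72/5195 - I*√11/5195 ≈ 0.013859 - 0.00063843*I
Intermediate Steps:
u(Y) = -32 (u(Y) = -36 + 4*(-4 + 3)² = -36 + 4*(-1)² = -36 + 4*1 = -36 + 4 = -32)
1/G(√(21 + u(-12)), y(-8, -7)) = 1/(√(21 - 32) - 9*(-8)) = 1/(√(-11) + 72) = 1/(I*√11 + 72) = 1/(72 + I*√11)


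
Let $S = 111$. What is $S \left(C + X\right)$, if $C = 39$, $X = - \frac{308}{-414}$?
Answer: $\frac{304399}{69} \approx 4411.6$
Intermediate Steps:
$X = \frac{154}{207}$ ($X = \left(-308\right) \left(- \frac{1}{414}\right) = \frac{154}{207} \approx 0.74396$)
$S \left(C + X\right) = 111 \left(39 + \frac{154}{207}\right) = 111 \cdot \frac{8227}{207} = \frac{304399}{69}$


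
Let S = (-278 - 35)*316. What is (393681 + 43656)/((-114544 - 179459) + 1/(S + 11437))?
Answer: -38254304727/25716736414 ≈ -1.4875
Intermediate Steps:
S = -98908 (S = -313*316 = -98908)
(393681 + 43656)/((-114544 - 179459) + 1/(S + 11437)) = (393681 + 43656)/((-114544 - 179459) + 1/(-98908 + 11437)) = 437337/(-294003 + 1/(-87471)) = 437337/(-294003 - 1/87471) = 437337/(-25716736414/87471) = 437337*(-87471/25716736414) = -38254304727/25716736414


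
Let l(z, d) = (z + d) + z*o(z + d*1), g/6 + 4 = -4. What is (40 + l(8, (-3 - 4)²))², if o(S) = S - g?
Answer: 877969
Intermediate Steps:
g = -48 (g = -24 + 6*(-4) = -24 - 24 = -48)
o(S) = 48 + S (o(S) = S - 1*(-48) = S + 48 = 48 + S)
l(z, d) = d + z + z*(48 + d + z) (l(z, d) = (z + d) + z*(48 + (z + d*1)) = (d + z) + z*(48 + (z + d)) = (d + z) + z*(48 + (d + z)) = (d + z) + z*(48 + d + z) = d + z + z*(48 + d + z))
(40 + l(8, (-3 - 4)²))² = (40 + ((-3 - 4)² + 8 + 8*(48 + (-3 - 4)² + 8)))² = (40 + ((-7)² + 8 + 8*(48 + (-7)² + 8)))² = (40 + (49 + 8 + 8*(48 + 49 + 8)))² = (40 + (49 + 8 + 8*105))² = (40 + (49 + 8 + 840))² = (40 + 897)² = 937² = 877969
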